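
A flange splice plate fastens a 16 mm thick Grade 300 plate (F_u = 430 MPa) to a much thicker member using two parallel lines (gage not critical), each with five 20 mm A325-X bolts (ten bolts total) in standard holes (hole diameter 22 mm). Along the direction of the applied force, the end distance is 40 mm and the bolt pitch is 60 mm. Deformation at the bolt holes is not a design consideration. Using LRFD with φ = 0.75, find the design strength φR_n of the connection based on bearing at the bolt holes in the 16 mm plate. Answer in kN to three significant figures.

Per bolt r_n = 1.5 l_c t F_u ≤ 3.0 d t F_u; upper limit = 3.0 × 20 × 16 × 430 / 1000 = 412.8 kN.
Edge bolt: l_c = 40 − 22/2 = 29 mm → 1.5 × 29 × 16 × 430 / 1000 = 299.3 → r_n = 299.3 kN.
Interior bolts: l_c = 60 − 22 = 38 mm → 1.5 × 38 × 16 × 430 / 1000 = 392.2 → r_n = 392.2 kN.
R_n = 2 × 299.3 + 8 × 392.2 = 3736 kN.
Design strength φR_n = 0.75 × 3736 = 2800 kN.

2800 kN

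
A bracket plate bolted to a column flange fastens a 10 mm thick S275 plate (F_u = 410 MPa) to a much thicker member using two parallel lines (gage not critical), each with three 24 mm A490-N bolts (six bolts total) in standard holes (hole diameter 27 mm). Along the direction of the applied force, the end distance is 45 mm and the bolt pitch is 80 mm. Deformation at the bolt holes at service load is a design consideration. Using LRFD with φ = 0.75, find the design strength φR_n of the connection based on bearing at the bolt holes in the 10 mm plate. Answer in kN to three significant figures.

Per bolt r_n = 1.2 l_c t F_u ≤ 2.4 d t F_u; upper limit = 2.4 × 24 × 10 × 410 / 1000 = 236.2 kN.
Edge bolt: l_c = 45 − 27/2 = 31.5 mm → 1.2 × 31.5 × 10 × 410 / 1000 = 155 → r_n = 155 kN.
Interior bolts: l_c = 80 − 27 = 53 mm → 1.2 × 53 × 10 × 410 / 1000 = 260.8 → r_n = 236.2 kN.
R_n = 2 × 155 + 4 × 236.2 = 1255 kN.
Design strength φR_n = 0.75 × 1255 = 941 kN.

941 kN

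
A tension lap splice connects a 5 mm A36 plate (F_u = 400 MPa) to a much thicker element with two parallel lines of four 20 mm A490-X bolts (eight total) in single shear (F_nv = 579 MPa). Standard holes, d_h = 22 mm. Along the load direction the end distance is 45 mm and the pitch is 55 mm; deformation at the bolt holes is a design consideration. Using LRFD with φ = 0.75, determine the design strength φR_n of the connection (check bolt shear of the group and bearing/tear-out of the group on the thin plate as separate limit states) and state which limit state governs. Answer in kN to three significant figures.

479 kN (bearing governs)

Bolt shear: A_b = π·20²/4 = 314.2 mm²; R_n = 579 × 314.2 × 8 × 1 / 1000 = 1455 kN → 0.75 × 1455 = 1090 kN.
Bearing (1.2 l_c t F_u ≤ 2.4 d t F_u): upper limit = 2.4·20·5·400 / 1000 = 96 kN.
  Edge l_c = 45 − 22/2 = 34 → r_n = 81.6 kN; interior l_c = 55 − 22 = 33 → r_n = 79.2 kN.
  R_n,bearing = 2·81.6 + 6·79.2 = 638.4 kN → 0.75 × 638.4 = 479 kN.
Bearing governs: 479 kN.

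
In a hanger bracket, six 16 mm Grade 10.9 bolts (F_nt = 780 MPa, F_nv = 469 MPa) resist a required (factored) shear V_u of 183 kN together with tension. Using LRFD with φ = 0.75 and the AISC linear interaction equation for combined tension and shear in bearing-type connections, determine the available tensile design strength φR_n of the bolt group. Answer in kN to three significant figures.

613 kN

A_b = π·16²/4 = 201.1 mm²; f_rv = 183 × 1000 / (6 × 201.1) = 151.7 MPa.
F'_nt = 1.3 F_nt − (F_nt / φF_nv) f_rv = 1.3·780 − (780/(0.75·469))·151.7 = 677.6 MPa, capped at F_nt → F'_nt = 677.6 MPa.
R_n = F'_nt · A_b · n = 677.6 × 201.1 × 6 / 1000 = 817.5 kN.
Design strength φR_n = 0.75 × 817.5 = 613 kN.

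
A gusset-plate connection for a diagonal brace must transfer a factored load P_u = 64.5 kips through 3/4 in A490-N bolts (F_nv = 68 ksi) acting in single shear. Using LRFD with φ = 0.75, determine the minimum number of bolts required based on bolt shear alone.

A_b = π·0.75²/4 = 0.4418 in².
Per-bolt design strength φR_n = 0.75 × 68 × 0.4418 × 1 = 22.53 kips.
n ≥ 64.5 / 22.53 = 2.863 → use 3 bolts.

3 bolts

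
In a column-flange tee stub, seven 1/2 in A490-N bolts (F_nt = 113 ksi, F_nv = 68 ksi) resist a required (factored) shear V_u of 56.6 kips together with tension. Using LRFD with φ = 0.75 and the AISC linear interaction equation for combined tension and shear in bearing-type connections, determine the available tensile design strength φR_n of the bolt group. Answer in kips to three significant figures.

57.4 kips

A_b = π·0.5²/4 = 0.1963 in²; f_rv = 56.6 / (7 × 0.1963) = 41.18 ksi.
F'_nt = 1.3 F_nt − (F_nt / φF_nv) f_rv = 1.3·113 − (113/(0.75·68))·41.18 = 55.66 ksi, capped at F_nt → F'_nt = 55.66 ksi.
R_n = F'_nt · A_b · n = 55.66 × 0.1963 × 7 = 76.5 kips.
Design strength φR_n = 0.75 × 76.5 = 57.4 kips.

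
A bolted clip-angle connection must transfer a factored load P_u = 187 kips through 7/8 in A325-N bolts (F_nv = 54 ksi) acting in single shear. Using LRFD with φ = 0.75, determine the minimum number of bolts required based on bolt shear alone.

8 bolts

A_b = π·0.875²/4 = 0.6013 in².
Per-bolt design strength φR_n = 0.75 × 54 × 0.6013 × 1 = 24.35 kips.
n ≥ 187 / 24.35 = 7.679 → use 8 bolts.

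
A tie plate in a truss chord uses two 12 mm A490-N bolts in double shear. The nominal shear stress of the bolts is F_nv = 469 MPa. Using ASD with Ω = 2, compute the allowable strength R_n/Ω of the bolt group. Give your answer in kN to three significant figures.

A_b = π × 12² / 4 = 113.1 mm².
R_n = F_nv · A_b · n · n_s = 469 × 113.1 × 2 × 2 / 1000 = 212.2 kN.
Allowable strength R_n/Ω = 212.2 / 2 = 106 kN.

106 kN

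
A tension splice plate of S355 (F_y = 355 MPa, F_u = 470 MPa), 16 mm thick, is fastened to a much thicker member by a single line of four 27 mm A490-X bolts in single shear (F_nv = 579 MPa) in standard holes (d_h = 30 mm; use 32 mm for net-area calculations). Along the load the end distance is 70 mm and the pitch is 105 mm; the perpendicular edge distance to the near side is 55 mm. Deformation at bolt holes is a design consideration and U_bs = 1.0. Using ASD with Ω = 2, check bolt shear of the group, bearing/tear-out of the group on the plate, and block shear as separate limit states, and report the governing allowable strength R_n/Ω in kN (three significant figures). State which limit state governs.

663 kN (bolt shear governs)

Bolt shear: A_b = π·27²/4 = 572.6 mm²; R_n = 579 × 572.6 × 4 × 1 / 1000 = 1326 kN → 1326 / 2 = 663 kN.
Bearing: edge l_c = 55, r_n = 487.3 kN; interior l_c = 75, r_n = 487.3 kN; R_n = 487.3 + 3·487.3 = 1949 kN → 975 kN.
Block shear: A_gv = 6160, A_nv = 4368, A_nt = 624 mm²; R_n = min(0.6F_uA_nv, 0.6F_yA_gv) + U_bs·F_u·A_nt = 1525 kN → 763 kN.
Bolt shear governs: 663 kN.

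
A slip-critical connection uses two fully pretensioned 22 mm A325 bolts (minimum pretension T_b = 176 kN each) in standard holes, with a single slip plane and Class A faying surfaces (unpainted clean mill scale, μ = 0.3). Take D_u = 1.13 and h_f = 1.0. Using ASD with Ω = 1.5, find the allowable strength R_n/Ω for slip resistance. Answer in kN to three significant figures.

79.6 kN

R_n = μ · D_u · h_f · T_b · n_s · n_b = 0.3 × 1.13 × 1.0 × 176 × 1 × 2 = 119.3 kN.
Allowable strength R_n/Ω = 119.3 / 1.5 = 79.6 kN.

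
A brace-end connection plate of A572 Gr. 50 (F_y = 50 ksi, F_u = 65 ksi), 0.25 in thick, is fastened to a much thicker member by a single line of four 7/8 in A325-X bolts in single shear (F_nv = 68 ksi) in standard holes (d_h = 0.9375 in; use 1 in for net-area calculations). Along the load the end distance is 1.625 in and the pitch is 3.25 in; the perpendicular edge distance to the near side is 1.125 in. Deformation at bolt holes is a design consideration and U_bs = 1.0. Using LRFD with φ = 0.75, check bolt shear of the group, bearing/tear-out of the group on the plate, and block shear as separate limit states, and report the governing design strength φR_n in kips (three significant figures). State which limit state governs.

65.2 kips (block shear governs)

Bolt shear: A_b = π·0.875²/4 = 0.6013 in²; R_n = 68 × 0.6013 × 4 × 1 = 163.6 kips → 0.75 × 163.6 = 123 kips.
Bearing: edge l_c = 1.156, r_n = 22.55 kips; interior l_c = 2.312, r_n = 34.12 kips; R_n = 22.55 + 3·34.12 = 124.9 kips → 93.7 kips.
Block shear: A_gv = 2.844, A_nv = 1.969, A_nt = 0.1562 in²; R_n = min(0.6F_uA_nv, 0.6F_yA_gv) + U_bs·F_u·A_nt = 86.94 kips → 65.2 kips.
Block shear governs: 65.2 kips.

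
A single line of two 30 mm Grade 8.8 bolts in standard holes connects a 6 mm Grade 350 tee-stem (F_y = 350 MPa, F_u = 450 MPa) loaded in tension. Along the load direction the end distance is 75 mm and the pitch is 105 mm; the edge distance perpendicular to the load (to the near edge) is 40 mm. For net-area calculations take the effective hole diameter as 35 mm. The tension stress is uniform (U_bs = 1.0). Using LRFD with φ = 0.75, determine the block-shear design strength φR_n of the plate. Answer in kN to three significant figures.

Shear plane L_v = 75 + 1·105 = 180 mm; A_gv = 180 × 6 = 1080 mm².
A_nv = (180 − 1.5·35) × 6 = 765 mm².
A_nt = (40 − 0.5·35) × 6 = 135 mm².
0.6 F_u A_nv = 206.6 kN; 0.6 F_y A_gv = 226.8 kN → shear rupture governs the shear term.
R_n = 206.6 + 1.0 × 450 × 135 / 1000 = 267.3 kN.
Design strength φR_n = 0.75 × 267.3 = 200 kN.

200 kN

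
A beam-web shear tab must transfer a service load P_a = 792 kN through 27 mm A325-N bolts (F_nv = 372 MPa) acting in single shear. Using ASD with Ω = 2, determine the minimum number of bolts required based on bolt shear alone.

8 bolts

A_b = π·27²/4 = 572.6 mm².
Per-bolt allowable strength R_n/Ω = 372 × 572.6 × 1 / 1000 / 2 = 106.5 kN.
n ≥ 792 / 106.5 = 7.437 → use 8 bolts.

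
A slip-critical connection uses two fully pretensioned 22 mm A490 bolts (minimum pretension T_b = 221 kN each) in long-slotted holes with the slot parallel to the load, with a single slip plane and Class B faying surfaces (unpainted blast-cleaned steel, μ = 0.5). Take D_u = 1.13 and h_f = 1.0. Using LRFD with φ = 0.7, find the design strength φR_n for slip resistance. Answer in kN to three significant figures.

175 kN

R_n = μ · D_u · h_f · T_b · n_s · n_b = 0.5 × 1.13 × 1.0 × 221 × 1 × 2 = 249.7 kN.
Design strength φR_n = 0.7 × 249.7 = 175 kN.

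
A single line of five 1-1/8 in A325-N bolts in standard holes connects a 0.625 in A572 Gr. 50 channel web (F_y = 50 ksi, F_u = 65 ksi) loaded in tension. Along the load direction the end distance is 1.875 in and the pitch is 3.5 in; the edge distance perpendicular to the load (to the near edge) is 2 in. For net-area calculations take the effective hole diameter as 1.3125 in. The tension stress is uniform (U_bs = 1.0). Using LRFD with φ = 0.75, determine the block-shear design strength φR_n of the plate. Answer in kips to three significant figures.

Shear plane L_v = 1.875 + 4·3.5 = 15.88 in; A_gv = 15.88 × 0.625 = 9.922 in².
A_nv = (15.88 − 4.5·1.3125) × 0.625 = 6.23 in².
A_nt = (2 − 0.5·1.3125) × 0.625 = 0.8398 in².
0.6 F_u A_nv = 243 kips; 0.6 F_y A_gv = 297.7 kips → shear rupture governs the shear term.
R_n = 243 + 1.0 × 65 × 0.8398 = 297.6 kips.
Design strength φR_n = 0.75 × 297.6 = 223 kips.

223 kips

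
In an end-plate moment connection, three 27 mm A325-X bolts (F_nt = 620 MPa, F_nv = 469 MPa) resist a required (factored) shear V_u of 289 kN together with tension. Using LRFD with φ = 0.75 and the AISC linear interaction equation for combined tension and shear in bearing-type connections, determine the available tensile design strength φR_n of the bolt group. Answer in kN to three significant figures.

A_b = π·27²/4 = 572.6 mm²; f_rv = 289 × 1000 / (3 × 572.6) = 168.3 MPa.
F'_nt = 1.3 F_nt − (F_nt / φF_nv) f_rv = 1.3·620 − (620/(0.75·469))·168.3 = 509.4 MPa, capped at F_nt → F'_nt = 509.4 MPa.
R_n = F'_nt · A_b · n = 509.4 × 572.6 × 3 / 1000 = 875 kN.
Design strength φR_n = 0.75 × 875 = 656 kN.

656 kN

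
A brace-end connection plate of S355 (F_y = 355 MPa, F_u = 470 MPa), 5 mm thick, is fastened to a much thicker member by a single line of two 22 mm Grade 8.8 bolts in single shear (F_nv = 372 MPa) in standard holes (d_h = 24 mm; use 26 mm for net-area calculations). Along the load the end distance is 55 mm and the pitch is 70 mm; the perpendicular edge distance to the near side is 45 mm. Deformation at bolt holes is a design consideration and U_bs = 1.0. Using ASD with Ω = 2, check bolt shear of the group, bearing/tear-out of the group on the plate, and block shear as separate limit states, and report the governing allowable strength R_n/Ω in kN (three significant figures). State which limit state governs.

98.2 kN (block shear governs)

Bolt shear: A_b = π·22²/4 = 380.1 mm²; R_n = 372 × 380.1 × 2 × 1 / 1000 = 282.8 kN → 282.8 / 2 = 141 kN.
Bearing: edge l_c = 43, r_n = 121.3 kN; interior l_c = 46, r_n = 124.1 kN; R_n = 121.3 + 1·124.1 = 245.3 kN → 123 kN.
Block shear: A_gv = 625, A_nv = 430, A_nt = 160 mm²; R_n = min(0.6F_uA_nv, 0.6F_yA_gv) + U_bs·F_u·A_nt = 196.5 kN → 98.2 kN.
Block shear governs: 98.2 kN.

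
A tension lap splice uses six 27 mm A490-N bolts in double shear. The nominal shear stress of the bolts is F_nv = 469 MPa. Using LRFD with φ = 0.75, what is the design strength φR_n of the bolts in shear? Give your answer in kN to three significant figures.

2420 kN

A_b = π × 27² / 4 = 572.6 mm².
R_n = F_nv · A_b · n · n_s = 469 × 572.6 × 6 × 2 / 1000 = 3222 kN.
Design strength φR_n = 0.75 × 3222 = 2420 kN.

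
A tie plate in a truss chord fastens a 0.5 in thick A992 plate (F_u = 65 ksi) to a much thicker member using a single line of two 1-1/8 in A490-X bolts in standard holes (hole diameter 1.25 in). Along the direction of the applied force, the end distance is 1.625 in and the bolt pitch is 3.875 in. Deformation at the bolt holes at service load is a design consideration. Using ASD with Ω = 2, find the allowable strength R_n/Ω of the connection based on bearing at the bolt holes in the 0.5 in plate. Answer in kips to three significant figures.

63.4 kips

Per bolt r_n = 1.2 l_c t F_u ≤ 2.4 d t F_u; upper limit = 2.4 × 1.125 × 0.5 × 65 = 87.75 kips.
Edge bolt: l_c = 1.625 − 1.25/2 = 1 in → 1.2 × 1 × 0.5 × 65 = 39 → r_n = 39 kips.
Interior bolts: l_c = 3.875 − 1.25 = 2.625 in → 1.2 × 2.625 × 0.5 × 65 = 102.4 → r_n = 87.75 kips.
R_n = 1 × 39 + 1 × 87.75 = 126.7 kips.
Allowable strength R_n/Ω = 126.7 / 2 = 63.4 kips.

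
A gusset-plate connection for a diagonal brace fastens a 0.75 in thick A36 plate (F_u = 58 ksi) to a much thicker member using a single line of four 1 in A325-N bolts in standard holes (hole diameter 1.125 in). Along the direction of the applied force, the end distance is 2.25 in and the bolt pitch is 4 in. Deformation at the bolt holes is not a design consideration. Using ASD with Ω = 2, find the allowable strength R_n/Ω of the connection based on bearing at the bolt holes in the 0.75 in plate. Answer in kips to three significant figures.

Per bolt r_n = 1.5 l_c t F_u ≤ 3.0 d t F_u; upper limit = 3.0 × 1 × 0.75 × 58 = 130.5 kips.
Edge bolt: l_c = 2.25 − 1.125/2 = 1.688 in → 1.5 × 1.688 × 0.75 × 58 = 110.1 → r_n = 110.1 kips.
Interior bolts: l_c = 4 − 1.125 = 2.875 in → 1.5 × 2.875 × 0.75 × 58 = 187.6 → r_n = 130.5 kips.
R_n = 1 × 110.1 + 3 × 130.5 = 501.6 kips.
Allowable strength R_n/Ω = 501.6 / 2 = 251 kips.

251 kips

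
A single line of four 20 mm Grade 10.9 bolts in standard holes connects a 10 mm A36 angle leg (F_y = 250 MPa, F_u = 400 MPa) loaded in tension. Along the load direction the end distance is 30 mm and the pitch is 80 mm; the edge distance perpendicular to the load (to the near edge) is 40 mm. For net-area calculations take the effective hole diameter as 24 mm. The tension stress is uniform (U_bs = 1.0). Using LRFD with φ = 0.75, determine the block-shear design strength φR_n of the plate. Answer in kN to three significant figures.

388 kN

Shear plane L_v = 30 + 3·80 = 270 mm; A_gv = 270 × 10 = 2700 mm².
A_nv = (270 − 3.5·24) × 10 = 1860 mm².
A_nt = (40 − 0.5·24) × 10 = 280 mm².
0.6 F_u A_nv = 446.4 kN; 0.6 F_y A_gv = 405 kN → shear yielding governs the shear term.
R_n = 405 + 1.0 × 400 × 280 / 1000 = 517 kN.
Design strength φR_n = 0.75 × 517 = 388 kN.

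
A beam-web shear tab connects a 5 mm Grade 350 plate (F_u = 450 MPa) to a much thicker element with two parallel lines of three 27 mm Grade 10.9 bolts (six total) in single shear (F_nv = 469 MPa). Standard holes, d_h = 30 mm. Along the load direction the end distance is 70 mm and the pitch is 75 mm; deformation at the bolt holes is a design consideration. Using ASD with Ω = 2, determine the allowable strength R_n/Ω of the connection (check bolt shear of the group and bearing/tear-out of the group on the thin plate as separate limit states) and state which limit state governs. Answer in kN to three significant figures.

389 kN (bearing governs)

Bolt shear: A_b = π·27²/4 = 572.6 mm²; R_n = 469 × 572.6 × 6 × 1 / 1000 = 1611 kN → 1611 / 2 = 806 kN.
Bearing (1.2 l_c t F_u ≤ 2.4 d t F_u): upper limit = 2.4·27·5·450 / 1000 = 145.8 kN.
  Edge l_c = 70 − 30/2 = 55 → r_n = 145.8 kN; interior l_c = 75 − 30 = 45 → r_n = 121.5 kN.
  R_n,bearing = 2·145.8 + 4·121.5 = 777.6 kN → 777.6 / 2 = 389 kN.
Bearing governs: 389 kN.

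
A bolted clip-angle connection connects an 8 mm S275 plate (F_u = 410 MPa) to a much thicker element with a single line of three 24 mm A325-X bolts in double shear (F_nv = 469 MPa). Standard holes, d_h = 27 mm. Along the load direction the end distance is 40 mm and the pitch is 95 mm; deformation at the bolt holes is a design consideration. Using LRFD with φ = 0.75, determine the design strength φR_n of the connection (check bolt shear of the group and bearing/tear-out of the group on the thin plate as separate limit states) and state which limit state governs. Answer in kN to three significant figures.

Bolt shear: A_b = π·24²/4 = 452.4 mm²; R_n = 469 × 452.4 × 3 × 2 / 1000 = 1273 kN → 0.75 × 1273 = 955 kN.
Bearing (1.2 l_c t F_u ≤ 2.4 d t F_u): upper limit = 2.4·24·8·410 / 1000 = 188.9 kN.
  Edge l_c = 40 − 27/2 = 26.5 → r_n = 104.3 kN; interior l_c = 95 − 27 = 68 → r_n = 188.9 kN.
  R_n,bearing = 1·104.3 + 2·188.9 = 482.2 kN → 0.75 × 482.2 = 362 kN.
Bearing governs: 362 kN.

362 kN (bearing governs)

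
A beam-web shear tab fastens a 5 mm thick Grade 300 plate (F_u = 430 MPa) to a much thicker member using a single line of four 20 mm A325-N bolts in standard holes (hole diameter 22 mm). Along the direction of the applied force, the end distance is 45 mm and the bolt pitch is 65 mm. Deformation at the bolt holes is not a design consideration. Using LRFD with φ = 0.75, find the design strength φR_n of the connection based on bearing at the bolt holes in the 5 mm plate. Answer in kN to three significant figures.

372 kN

Per bolt r_n = 1.5 l_c t F_u ≤ 3.0 d t F_u; upper limit = 3.0 × 20 × 5 × 430 / 1000 = 129 kN.
Edge bolt: l_c = 45 − 22/2 = 34 mm → 1.5 × 34 × 5 × 430 / 1000 = 109.7 → r_n = 109.7 kN.
Interior bolts: l_c = 65 − 22 = 43 mm → 1.5 × 43 × 5 × 430 / 1000 = 138.7 → r_n = 129 kN.
R_n = 1 × 109.7 + 3 × 129 = 496.6 kN.
Design strength φR_n = 0.75 × 496.6 = 372 kN.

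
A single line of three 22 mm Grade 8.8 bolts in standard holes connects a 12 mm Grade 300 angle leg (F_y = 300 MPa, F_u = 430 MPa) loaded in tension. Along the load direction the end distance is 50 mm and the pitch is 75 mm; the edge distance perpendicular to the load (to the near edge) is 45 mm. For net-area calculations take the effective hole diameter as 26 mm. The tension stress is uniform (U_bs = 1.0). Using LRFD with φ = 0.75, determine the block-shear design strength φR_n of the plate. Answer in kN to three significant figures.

Shear plane L_v = 50 + 2·75 = 200 mm; A_gv = 200 × 12 = 2400 mm².
A_nv = (200 − 2.5·26) × 12 = 1620 mm².
A_nt = (45 − 0.5·26) × 12 = 384 mm².
0.6 F_u A_nv = 418 kN; 0.6 F_y A_gv = 432 kN → shear rupture governs the shear term.
R_n = 418 + 1.0 × 430 × 384 / 1000 = 583.1 kN.
Design strength φR_n = 0.75 × 583.1 = 437 kN.

437 kN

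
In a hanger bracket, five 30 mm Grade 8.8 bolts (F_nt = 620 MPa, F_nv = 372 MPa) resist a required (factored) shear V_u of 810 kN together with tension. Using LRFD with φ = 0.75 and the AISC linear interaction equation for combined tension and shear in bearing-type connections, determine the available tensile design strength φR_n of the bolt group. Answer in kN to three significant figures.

A_b = π·30²/4 = 706.9 mm²; f_rv = 810 × 1000 / (5 × 706.9) = 229.2 MPa.
F'_nt = 1.3 F_nt − (F_nt / φF_nv) f_rv = 1.3·620 − (620/(0.75·372))·229.2 = 296.7 MPa, capped at F_nt → F'_nt = 296.7 MPa.
R_n = F'_nt · A_b · n = 296.7 × 706.9 × 5 / 1000 = 1049 kN.
Design strength φR_n = 0.75 × 1049 = 786 kN.

786 kN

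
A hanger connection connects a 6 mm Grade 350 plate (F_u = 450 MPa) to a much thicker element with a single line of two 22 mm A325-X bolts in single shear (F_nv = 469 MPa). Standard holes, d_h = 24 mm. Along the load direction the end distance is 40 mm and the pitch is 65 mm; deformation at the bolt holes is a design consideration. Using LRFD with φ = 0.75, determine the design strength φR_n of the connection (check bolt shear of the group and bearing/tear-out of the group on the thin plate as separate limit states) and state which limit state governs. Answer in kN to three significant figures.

Bolt shear: A_b = π·22²/4 = 380.1 mm²; R_n = 469 × 380.1 × 2 × 1 / 1000 = 356.6 kN → 0.75 × 356.6 = 267 kN.
Bearing (1.2 l_c t F_u ≤ 2.4 d t F_u): upper limit = 2.4·22·6·450 / 1000 = 142.6 kN.
  Edge l_c = 40 − 24/2 = 28 → r_n = 90.72 kN; interior l_c = 65 − 24 = 41 → r_n = 132.8 kN.
  R_n,bearing = 1·90.72 + 1·132.8 = 223.6 kN → 0.75 × 223.6 = 168 kN.
Bearing governs: 168 kN.

168 kN (bearing governs)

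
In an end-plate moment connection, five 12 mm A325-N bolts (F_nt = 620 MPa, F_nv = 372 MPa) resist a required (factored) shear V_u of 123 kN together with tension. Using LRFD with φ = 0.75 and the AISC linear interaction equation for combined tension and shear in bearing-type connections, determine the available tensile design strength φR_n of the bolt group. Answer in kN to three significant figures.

137 kN

A_b = π·12²/4 = 113.1 mm²; f_rv = 123 × 1000 / (5 × 113.1) = 217.5 MPa.
F'_nt = 1.3 F_nt − (F_nt / φF_nv) f_rv = 1.3·620 − (620/(0.75·372))·217.5 = 322.6 MPa, capped at F_nt → F'_nt = 322.6 MPa.
R_n = F'_nt · A_b · n = 322.6 × 113.1 × 5 / 1000 = 182.4 kN.
Design strength φR_n = 0.75 × 182.4 = 137 kN.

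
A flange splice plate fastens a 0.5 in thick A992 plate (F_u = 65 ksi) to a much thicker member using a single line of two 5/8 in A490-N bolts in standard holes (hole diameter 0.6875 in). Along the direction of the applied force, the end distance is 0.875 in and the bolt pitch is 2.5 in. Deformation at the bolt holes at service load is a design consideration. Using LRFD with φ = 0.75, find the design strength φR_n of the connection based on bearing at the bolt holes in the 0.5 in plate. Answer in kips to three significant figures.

52.1 kips

Per bolt r_n = 1.2 l_c t F_u ≤ 2.4 d t F_u; upper limit = 2.4 × 0.625 × 0.5 × 65 = 48.75 kips.
Edge bolt: l_c = 0.875 − 0.6875/2 = 0.5312 in → 1.2 × 0.5312 × 0.5 × 65 = 20.72 → r_n = 20.72 kips.
Interior bolts: l_c = 2.5 − 0.6875 = 1.812 in → 1.2 × 1.812 × 0.5 × 65 = 70.69 → r_n = 48.75 kips.
R_n = 1 × 20.72 + 1 × 48.75 = 69.47 kips.
Design strength φR_n = 0.75 × 69.47 = 52.1 kips.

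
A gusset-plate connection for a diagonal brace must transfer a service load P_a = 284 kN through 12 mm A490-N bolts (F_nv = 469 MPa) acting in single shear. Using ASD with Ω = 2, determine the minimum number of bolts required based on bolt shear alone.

11 bolts

A_b = π·12²/4 = 113.1 mm².
Per-bolt allowable strength R_n/Ω = 469 × 113.1 × 1 / 1000 / 2 = 26.52 kN.
n ≥ 284 / 26.52 = 10.71 → use 11 bolts.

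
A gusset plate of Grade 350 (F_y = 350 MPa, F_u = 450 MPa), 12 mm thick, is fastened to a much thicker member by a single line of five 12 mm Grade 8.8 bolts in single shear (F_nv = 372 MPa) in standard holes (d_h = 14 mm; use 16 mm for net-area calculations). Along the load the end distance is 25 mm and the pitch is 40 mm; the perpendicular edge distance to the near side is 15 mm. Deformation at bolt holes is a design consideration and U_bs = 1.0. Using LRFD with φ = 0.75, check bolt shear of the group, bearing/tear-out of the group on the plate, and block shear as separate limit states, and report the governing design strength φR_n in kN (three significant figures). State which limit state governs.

158 kN (bolt shear governs)

Bolt shear: A_b = π·12²/4 = 113.1 mm²; R_n = 372 × 113.1 × 5 × 1 / 1000 = 210.4 kN → 0.75 × 210.4 = 158 kN.
Bearing: edge l_c = 18, r_n = 116.6 kN; interior l_c = 26, r_n = 155.5 kN; R_n = 116.6 + 4·155.5 = 738.7 kN → 554 kN.
Block shear: A_gv = 2220, A_nv = 1356, A_nt = 84 mm²; R_n = min(0.6F_uA_nv, 0.6F_yA_gv) + U_bs·F_u·A_nt = 403.9 kN → 303 kN.
Bolt shear governs: 158 kN.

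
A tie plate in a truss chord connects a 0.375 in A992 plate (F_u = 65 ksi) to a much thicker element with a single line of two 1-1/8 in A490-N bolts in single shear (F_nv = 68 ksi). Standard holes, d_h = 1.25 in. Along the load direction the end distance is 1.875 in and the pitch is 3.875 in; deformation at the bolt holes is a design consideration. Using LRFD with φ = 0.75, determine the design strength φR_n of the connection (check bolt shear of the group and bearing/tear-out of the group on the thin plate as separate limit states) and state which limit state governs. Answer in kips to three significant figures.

76.8 kips (bearing governs)

Bolt shear: A_b = π·1.125²/4 = 0.994 in²; R_n = 68 × 0.994 × 2 × 1 = 135.2 kips → 0.75 × 135.2 = 101 kips.
Bearing (1.2 l_c t F_u ≤ 2.4 d t F_u): upper limit = 2.4·1.125·0.375·65 = 65.81 kips.
  Edge l_c = 1.875 − 1.25/2 = 1.25 → r_n = 36.56 kips; interior l_c = 3.875 − 1.25 = 2.625 → r_n = 65.81 kips.
  R_n,bearing = 1·36.56 + 1·65.81 = 102.4 kips → 0.75 × 102.4 = 76.8 kips.
Bearing governs: 76.8 kips.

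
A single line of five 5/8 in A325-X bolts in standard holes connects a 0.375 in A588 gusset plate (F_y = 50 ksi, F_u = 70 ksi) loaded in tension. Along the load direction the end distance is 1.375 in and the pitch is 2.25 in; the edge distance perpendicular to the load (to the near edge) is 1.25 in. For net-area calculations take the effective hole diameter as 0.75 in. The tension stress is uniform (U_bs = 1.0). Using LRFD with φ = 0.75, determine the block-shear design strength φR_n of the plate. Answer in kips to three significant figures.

99.9 kips

Shear plane L_v = 1.375 + 4·2.25 = 10.38 in; A_gv = 10.38 × 0.375 = 3.891 in².
A_nv = (10.38 − 4.5·0.75) × 0.375 = 2.625 in².
A_nt = (1.25 − 0.5·0.75) × 0.375 = 0.3281 in².
0.6 F_u A_nv = 110.2 kips; 0.6 F_y A_gv = 116.7 kips → shear rupture governs the shear term.
R_n = 110.2 + 1.0 × 70 × 0.3281 = 133.2 kips.
Design strength φR_n = 0.75 × 133.2 = 99.9 kips.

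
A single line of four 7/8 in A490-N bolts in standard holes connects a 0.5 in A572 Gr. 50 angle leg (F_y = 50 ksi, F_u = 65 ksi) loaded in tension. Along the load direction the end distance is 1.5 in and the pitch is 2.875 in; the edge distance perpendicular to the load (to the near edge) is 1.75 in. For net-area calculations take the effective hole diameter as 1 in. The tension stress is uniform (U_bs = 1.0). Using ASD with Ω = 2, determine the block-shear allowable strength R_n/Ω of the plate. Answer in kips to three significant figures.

84.9 kips

Shear plane L_v = 1.5 + 3·2.875 = 10.12 in; A_gv = 10.12 × 0.5 = 5.062 in².
A_nv = (10.12 − 3.5·1) × 0.5 = 3.312 in².
A_nt = (1.75 − 0.5·1) × 0.5 = 0.625 in².
0.6 F_u A_nv = 129.2 kips; 0.6 F_y A_gv = 151.9 kips → shear rupture governs the shear term.
R_n = 129.2 + 1.0 × 65 × 0.625 = 169.8 kips.
Allowable strength R_n/Ω = 169.8 / 2 = 84.9 kips.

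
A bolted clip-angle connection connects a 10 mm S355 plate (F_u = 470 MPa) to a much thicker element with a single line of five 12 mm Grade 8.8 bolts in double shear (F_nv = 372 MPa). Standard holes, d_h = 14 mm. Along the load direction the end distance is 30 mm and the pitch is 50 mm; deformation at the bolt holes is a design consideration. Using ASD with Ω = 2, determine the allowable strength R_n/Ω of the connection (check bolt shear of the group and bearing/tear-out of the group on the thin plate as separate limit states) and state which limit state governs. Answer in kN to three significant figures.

210 kN (bolt shear governs)

Bolt shear: A_b = π·12²/4 = 113.1 mm²; R_n = 372 × 113.1 × 5 × 2 / 1000 = 420.7 kN → 420.7 / 2 = 210 kN.
Bearing (1.2 l_c t F_u ≤ 2.4 d t F_u): upper limit = 2.4·12·10·470 / 1000 = 135.4 kN.
  Edge l_c = 30 − 14/2 = 23 → r_n = 129.7 kN; interior l_c = 50 − 14 = 36 → r_n = 135.4 kN.
  R_n,bearing = 1·129.7 + 4·135.4 = 671.2 kN → 671.2 / 2 = 336 kN.
Bolt shear governs: 210 kN.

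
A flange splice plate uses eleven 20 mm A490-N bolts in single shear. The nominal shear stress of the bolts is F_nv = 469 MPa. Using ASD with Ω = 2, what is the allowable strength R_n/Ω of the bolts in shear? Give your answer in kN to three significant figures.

810 kN

A_b = π × 20² / 4 = 314.2 mm².
R_n = F_nv · A_b · n · n_s = 469 × 314.2 × 11 × 1 / 1000 = 1621 kN.
Allowable strength R_n/Ω = 1621 / 2 = 810 kN.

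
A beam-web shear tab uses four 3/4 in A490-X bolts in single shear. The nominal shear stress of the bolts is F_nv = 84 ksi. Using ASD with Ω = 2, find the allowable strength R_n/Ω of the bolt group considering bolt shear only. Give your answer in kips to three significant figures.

74.2 kips

A_b = π × 0.75² / 4 = 0.4418 in².
R_n = F_nv · A_b · n · n_s = 84 × 0.4418 × 4 × 1 = 148.4 kips.
Allowable strength R_n/Ω = 148.4 / 2 = 74.2 kips.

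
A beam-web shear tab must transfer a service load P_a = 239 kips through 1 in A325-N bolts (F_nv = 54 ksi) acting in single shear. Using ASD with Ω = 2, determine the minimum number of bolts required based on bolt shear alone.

A_b = π·1²/4 = 0.7854 in².
Per-bolt allowable strength R_n/Ω = 54 × 0.7854 × 1 / 2 = 21.21 kips.
n ≥ 239 / 21.21 = 11.27 → use 12 bolts.

12 bolts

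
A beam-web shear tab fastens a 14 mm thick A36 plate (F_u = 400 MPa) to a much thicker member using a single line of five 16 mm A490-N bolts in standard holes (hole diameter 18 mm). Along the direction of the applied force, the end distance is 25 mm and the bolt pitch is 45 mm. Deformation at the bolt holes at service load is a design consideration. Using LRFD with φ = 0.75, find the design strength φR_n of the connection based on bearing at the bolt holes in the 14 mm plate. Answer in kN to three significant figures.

625 kN

Per bolt r_n = 1.2 l_c t F_u ≤ 2.4 d t F_u; upper limit = 2.4 × 16 × 14 × 400 / 1000 = 215 kN.
Edge bolt: l_c = 25 − 18/2 = 16 mm → 1.2 × 16 × 14 × 400 / 1000 = 107.5 → r_n = 107.5 kN.
Interior bolts: l_c = 45 − 18 = 27 mm → 1.2 × 27 × 14 × 400 / 1000 = 181.4 → r_n = 181.4 kN.
R_n = 1 × 107.5 + 4 × 181.4 = 833.3 kN.
Design strength φR_n = 0.75 × 833.3 = 625 kN.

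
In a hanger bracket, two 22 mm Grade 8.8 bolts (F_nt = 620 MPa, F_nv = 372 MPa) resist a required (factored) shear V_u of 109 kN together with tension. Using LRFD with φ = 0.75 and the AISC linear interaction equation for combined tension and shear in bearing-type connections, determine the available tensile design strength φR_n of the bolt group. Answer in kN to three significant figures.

278 kN

A_b = π·22²/4 = 380.1 mm²; f_rv = 109 × 1000 / (2 × 380.1) = 143.4 MPa.
F'_nt = 1.3 F_nt − (F_nt / φF_nv) f_rv = 1.3·620 − (620/(0.75·372))·143.4 = 487.4 MPa, capped at F_nt → F'_nt = 487.4 MPa.
R_n = F'_nt · A_b · n = 487.4 × 380.1 × 2 / 1000 = 370.6 kN.
Design strength φR_n = 0.75 × 370.6 = 278 kN.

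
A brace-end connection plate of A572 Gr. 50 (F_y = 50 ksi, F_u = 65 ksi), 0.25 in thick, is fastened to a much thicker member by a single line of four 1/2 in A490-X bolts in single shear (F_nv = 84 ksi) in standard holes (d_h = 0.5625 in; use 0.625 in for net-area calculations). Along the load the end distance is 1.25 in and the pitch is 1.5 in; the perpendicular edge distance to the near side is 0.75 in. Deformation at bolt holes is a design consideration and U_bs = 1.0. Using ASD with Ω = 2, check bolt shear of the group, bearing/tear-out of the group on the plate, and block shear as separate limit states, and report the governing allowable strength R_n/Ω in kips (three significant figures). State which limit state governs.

Bolt shear: A_b = π·0.5²/4 = 0.1963 in²; R_n = 84 × 0.1963 × 4 × 1 = 65.97 kips → 65.97 / 2 = 33 kips.
Bearing: edge l_c = 0.9688, r_n = 18.89 kips; interior l_c = 0.9375, r_n = 18.28 kips; R_n = 18.89 + 3·18.28 = 73.73 kips → 36.9 kips.
Block shear: A_gv = 1.438, A_nv = 0.8906, A_nt = 0.1094 in²; R_n = min(0.6F_uA_nv, 0.6F_yA_gv) + U_bs·F_u·A_nt = 41.84 kips → 20.9 kips.
Block shear governs: 20.9 kips.

20.9 kips (block shear governs)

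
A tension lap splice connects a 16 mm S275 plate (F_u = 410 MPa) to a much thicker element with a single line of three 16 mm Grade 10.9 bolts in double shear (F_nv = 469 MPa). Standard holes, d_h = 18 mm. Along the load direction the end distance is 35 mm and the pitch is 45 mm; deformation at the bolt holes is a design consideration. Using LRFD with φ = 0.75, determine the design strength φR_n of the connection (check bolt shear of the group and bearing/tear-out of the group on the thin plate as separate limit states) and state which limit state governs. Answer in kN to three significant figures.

Bolt shear: A_b = π·16²/4 = 201.1 mm²; R_n = 469 × 201.1 × 3 × 2 / 1000 = 565.8 kN → 0.75 × 565.8 = 424 kN.
Bearing (1.2 l_c t F_u ≤ 2.4 d t F_u): upper limit = 2.4·16·16·410 / 1000 = 251.9 kN.
  Edge l_c = 35 − 18/2 = 26 → r_n = 204.7 kN; interior l_c = 45 − 18 = 27 → r_n = 212.5 kN.
  R_n,bearing = 1·204.7 + 2·212.5 = 629.8 kN → 0.75 × 629.8 = 472 kN.
Bolt shear governs: 424 kN.

424 kN (bolt shear governs)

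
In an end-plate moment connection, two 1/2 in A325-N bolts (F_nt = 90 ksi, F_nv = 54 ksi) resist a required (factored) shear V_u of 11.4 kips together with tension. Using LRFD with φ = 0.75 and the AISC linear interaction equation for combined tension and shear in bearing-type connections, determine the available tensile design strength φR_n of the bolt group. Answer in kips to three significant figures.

15.5 kips

A_b = π·0.5²/4 = 0.1963 in²; f_rv = 11.4 / (2 × 0.1963) = 29.03 ksi.
F'_nt = 1.3 F_nt − (F_nt / φF_nv) f_rv = 1.3·90 − (90/(0.75·54))·29.03 = 52.49 ksi, capped at F_nt → F'_nt = 52.49 ksi.
R_n = F'_nt · A_b · n = 52.49 × 0.1963 × 2 = 20.61 kips.
Design strength φR_n = 0.75 × 20.61 = 15.5 kips.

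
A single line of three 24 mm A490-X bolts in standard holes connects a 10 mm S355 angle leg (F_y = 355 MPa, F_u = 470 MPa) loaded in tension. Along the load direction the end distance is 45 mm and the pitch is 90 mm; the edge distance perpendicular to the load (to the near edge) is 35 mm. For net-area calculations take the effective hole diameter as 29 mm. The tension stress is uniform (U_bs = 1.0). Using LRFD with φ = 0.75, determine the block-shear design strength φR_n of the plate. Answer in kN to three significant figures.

395 kN

Shear plane L_v = 45 + 2·90 = 225 mm; A_gv = 225 × 10 = 2250 mm².
A_nv = (225 − 2.5·29) × 10 = 1525 mm².
A_nt = (35 − 0.5·29) × 10 = 205 mm².
0.6 F_u A_nv = 430.1 kN; 0.6 F_y A_gv = 479.2 kN → shear rupture governs the shear term.
R_n = 430.1 + 1.0 × 470 × 205 / 1000 = 526.4 kN.
Design strength φR_n = 0.75 × 526.4 = 395 kN.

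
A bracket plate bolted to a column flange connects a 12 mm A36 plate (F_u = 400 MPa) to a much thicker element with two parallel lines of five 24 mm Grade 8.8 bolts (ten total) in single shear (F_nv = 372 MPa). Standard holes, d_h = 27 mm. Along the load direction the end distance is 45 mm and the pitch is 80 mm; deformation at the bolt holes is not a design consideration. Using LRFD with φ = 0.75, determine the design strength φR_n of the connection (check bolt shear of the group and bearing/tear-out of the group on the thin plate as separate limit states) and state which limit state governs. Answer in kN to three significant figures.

1260 kN (bolt shear governs)

Bolt shear: A_b = π·24²/4 = 452.4 mm²; R_n = 372 × 452.4 × 10 × 1 / 1000 = 1683 kN → 0.75 × 1683 = 1260 kN.
Bearing (1.5 l_c t F_u ≤ 3.0 d t F_u): upper limit = 3.0·24·12·400 / 1000 = 345.6 kN.
  Edge l_c = 45 − 27/2 = 31.5 → r_n = 226.8 kN; interior l_c = 80 − 27 = 53 → r_n = 345.6 kN.
  R_n,bearing = 2·226.8 + 8·345.6 = 3218 kN → 0.75 × 3218 = 2410 kN.
Bolt shear governs: 1260 kN.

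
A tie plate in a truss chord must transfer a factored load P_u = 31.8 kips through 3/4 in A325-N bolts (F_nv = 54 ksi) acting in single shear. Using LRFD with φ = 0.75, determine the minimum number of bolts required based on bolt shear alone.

A_b = π·0.75²/4 = 0.4418 in².
Per-bolt design strength φR_n = 0.75 × 54 × 0.4418 × 1 = 17.89 kips.
n ≥ 31.8 / 17.89 = 1.777 → use 2 bolts.

2 bolts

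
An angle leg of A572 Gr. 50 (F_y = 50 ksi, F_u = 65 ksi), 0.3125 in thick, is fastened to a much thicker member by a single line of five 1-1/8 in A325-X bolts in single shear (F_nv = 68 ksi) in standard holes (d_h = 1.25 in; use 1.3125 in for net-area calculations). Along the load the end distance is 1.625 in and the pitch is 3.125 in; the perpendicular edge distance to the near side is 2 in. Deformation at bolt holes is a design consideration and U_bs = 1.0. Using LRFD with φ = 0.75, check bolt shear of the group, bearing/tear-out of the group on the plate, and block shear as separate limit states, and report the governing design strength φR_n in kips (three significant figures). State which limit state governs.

Bolt shear: A_b = π·1.125²/4 = 0.994 in²; R_n = 68 × 0.994 × 5 × 1 = 338 kips → 0.75 × 338 = 253 kips.
Bearing: edge l_c = 1, r_n = 24.38 kips; interior l_c = 1.875, r_n = 45.7 kips; R_n = 24.38 + 4·45.7 = 207.2 kips → 155 kips.
Block shear: A_gv = 4.414, A_nv = 2.568, A_nt = 0.4199 in²; R_n = min(0.6F_uA_nv, 0.6F_yA_gv) + U_bs·F_u·A_nt = 127.5 kips → 95.6 kips.
Block shear governs: 95.6 kips.

95.6 kips (block shear governs)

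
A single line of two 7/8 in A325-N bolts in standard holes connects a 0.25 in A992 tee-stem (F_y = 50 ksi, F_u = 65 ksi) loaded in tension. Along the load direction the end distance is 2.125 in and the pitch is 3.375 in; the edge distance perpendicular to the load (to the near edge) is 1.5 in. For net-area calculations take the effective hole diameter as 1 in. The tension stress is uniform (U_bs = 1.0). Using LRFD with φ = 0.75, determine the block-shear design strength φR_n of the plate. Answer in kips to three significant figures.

Shear plane L_v = 2.125 + 1·3.375 = 5.5 in; A_gv = 5.5 × 0.25 = 1.375 in².
A_nv = (5.5 − 1.5·1) × 0.25 = 1 in².
A_nt = (1.5 − 0.5·1) × 0.25 = 0.25 in².
0.6 F_u A_nv = 39 kips; 0.6 F_y A_gv = 41.25 kips → shear rupture governs the shear term.
R_n = 39 + 1.0 × 65 × 0.25 = 55.25 kips.
Design strength φR_n = 0.75 × 55.25 = 41.4 kips.

41.4 kips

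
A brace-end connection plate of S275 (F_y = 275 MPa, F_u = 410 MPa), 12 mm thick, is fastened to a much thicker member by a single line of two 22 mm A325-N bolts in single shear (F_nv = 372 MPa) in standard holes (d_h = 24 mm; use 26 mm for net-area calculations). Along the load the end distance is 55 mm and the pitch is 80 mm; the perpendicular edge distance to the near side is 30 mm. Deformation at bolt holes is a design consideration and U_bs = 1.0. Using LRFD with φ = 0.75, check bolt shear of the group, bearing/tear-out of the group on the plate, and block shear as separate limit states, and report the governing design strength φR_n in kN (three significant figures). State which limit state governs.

Bolt shear: A_b = π·22²/4 = 380.1 mm²; R_n = 372 × 380.1 × 2 × 1 / 1000 = 282.8 kN → 0.75 × 282.8 = 212 kN.
Bearing: edge l_c = 43, r_n = 253.9 kN; interior l_c = 56, r_n = 259.8 kN; R_n = 253.9 + 1·259.8 = 513.6 kN → 385 kN.
Block shear: A_gv = 1620, A_nv = 1152, A_nt = 204 mm²; R_n = min(0.6F_uA_nv, 0.6F_yA_gv) + U_bs·F_u·A_nt = 350.9 kN → 263 kN.
Bolt shear governs: 212 kN.

212 kN (bolt shear governs)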